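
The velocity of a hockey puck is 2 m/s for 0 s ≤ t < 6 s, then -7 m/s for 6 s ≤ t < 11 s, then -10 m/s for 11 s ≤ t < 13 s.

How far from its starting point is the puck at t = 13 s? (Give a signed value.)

Displacement is the signed area under the v-t curve.
0–6 s: 2 × 6 = 12 m
6–11 s: -7 × 5 = -35 m
11–13 s: -10 × 2 = -20 m
Net displacement = -43 m

-43 m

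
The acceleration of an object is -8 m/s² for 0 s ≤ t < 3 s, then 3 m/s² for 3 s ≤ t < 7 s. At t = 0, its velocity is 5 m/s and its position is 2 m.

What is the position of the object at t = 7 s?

On each constant-a segment, Δv = aΔt and Δx = v₀Δt + ½aΔt²; chain segment to segment.
0–3 s: v starts 5 m/s; Δx = 5·3 + ½·-8·3² = -21 m; v ends -19 m/s.
3–7 s: v starts -19 m/s; Δx = -19·4 + ½·3·4² = -52 m; v ends -7 m/s.
x(7) = 2 + Σ Δx = -71 m.

-71 m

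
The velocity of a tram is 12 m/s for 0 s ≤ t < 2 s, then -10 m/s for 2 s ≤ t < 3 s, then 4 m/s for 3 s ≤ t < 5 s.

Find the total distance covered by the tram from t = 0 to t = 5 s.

42 m

Distance (not displacement) is the total path length: add the absolute areas under v-t.
0–2 s: |12| × 2 = 24 m
2–3 s: |-10| × 1 = 10 m
3–5 s: |4| × 2 = 8 m
Total distance = 42 m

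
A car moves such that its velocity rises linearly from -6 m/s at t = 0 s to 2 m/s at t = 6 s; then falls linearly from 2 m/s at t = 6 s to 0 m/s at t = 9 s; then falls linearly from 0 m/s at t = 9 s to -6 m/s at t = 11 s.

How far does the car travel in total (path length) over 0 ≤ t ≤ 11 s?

Distance (not displacement) is the total path length: add the absolute areas under v-t.
0–6 s: v = 0 at t = 4.5 s; triangle areas 13.5 + 1.5 = 15 m
6–9 s: |½(2 + 0)(3)| = 3 m
9–11 s: |½(0 + -6)(2)| = 6 m
Total distance = 24 m

24 m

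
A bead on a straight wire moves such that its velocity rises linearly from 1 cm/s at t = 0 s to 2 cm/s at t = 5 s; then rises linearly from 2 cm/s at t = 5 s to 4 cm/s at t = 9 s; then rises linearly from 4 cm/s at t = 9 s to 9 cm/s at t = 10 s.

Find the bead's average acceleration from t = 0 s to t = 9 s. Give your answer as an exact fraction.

Average acceleration = Δv/Δt = (4 − 1)/(9 − 0) = 1/3 cm/s².

1/3 cm/s²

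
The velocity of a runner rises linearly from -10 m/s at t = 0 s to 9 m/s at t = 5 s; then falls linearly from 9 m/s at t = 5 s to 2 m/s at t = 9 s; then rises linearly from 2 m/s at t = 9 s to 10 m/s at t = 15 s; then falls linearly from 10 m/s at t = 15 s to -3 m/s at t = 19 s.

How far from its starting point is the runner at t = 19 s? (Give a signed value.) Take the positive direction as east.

69.5 m

Net displacement equals the area under the velocity-time graph (areas below the axis count negative).
0–5 s: ½(-10 + 9)(5) = -2.5 m
5–9 s: ½(9 + 2)(4) = 22 m
9–15 s: ½(2 + 10)(6) = 36 m
15–19 s: ½(10 + -3)(4) = 14 m
Net displacement = 69.5 m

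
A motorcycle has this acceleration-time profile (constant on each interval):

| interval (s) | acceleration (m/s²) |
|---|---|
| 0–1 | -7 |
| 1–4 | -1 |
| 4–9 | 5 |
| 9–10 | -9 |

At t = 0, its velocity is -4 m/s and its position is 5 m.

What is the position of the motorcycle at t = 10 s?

On each constant-a segment, Δv = aΔt and Δx = v₀Δt + ½aΔt²; chain segment to segment.
0–1 s: v starts -4 m/s; Δx = -4·1 + ½·-7·1² = -7.5 m; v ends -11 m/s.
1–4 s: v starts -11 m/s; Δx = -11·3 + ½·-1·3² = -37.5 m; v ends -14 m/s.
4–9 s: v starts -14 m/s; Δx = -14·5 + ½·5·5² = -7.5 m; v ends 11 m/s.
9–10 s: v starts 11 m/s; Δx = 11·1 + ½·-9·1² = 6.5 m; v ends 2 m/s.
x(10) = 5 + Σ Δx = -41 m.

-41 m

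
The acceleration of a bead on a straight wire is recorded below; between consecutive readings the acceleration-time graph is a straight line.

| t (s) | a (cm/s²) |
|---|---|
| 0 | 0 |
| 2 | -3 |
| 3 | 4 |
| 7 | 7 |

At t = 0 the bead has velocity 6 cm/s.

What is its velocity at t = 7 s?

Δv equals the area under the a-t graph; then v = v₀ + Δv.
0–2 s: ½(0 + -3)(2) = -3 cm/s
2–3 s: ½(-3 + 4)(1) = 0.5 cm/s
3–7 s: ½(4 + 7)(4) = 22 cm/s
Δv = 19.5 cm/s, so v(7) = 6 + (19.5) = 25.5 cm/s.

25.5 cm/s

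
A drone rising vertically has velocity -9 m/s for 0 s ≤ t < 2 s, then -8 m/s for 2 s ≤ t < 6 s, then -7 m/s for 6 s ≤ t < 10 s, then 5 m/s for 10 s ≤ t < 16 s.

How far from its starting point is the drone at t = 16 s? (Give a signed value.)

-48 m

Net displacement equals the area under the velocity-time graph (areas below the axis count negative).
0–2 s: -9 × 2 = -18 m
2–6 s: -8 × 4 = -32 m
6–10 s: -7 × 4 = -28 m
10–16 s: 5 × 6 = 30 m
Net displacement = -48 m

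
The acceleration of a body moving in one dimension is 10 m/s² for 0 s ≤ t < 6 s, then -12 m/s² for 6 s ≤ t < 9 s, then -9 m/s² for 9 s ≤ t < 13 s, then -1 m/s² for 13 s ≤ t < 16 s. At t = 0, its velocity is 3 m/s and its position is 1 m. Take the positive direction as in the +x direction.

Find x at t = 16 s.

On each constant-a segment, Δv = aΔt and Δx = v₀Δt + ½aΔt²; chain segment to segment.
0–6 s: v starts 3 m/s; Δx = 3·6 + ½·10·6² = 198 m; v ends 63 m/s.
6–9 s: v starts 63 m/s; Δx = 63·3 + ½·-12·3² = 135 m; v ends 27 m/s.
9–13 s: v starts 27 m/s; Δx = 27·4 + ½·-9·4² = 36 m; v ends -9 m/s.
13–16 s: v starts -9 m/s; Δx = -9·3 + ½·-1·3² = -31.5 m; v ends -12 m/s.
x(16) = 1 + Σ Δx = 338.5 m.

338.5 m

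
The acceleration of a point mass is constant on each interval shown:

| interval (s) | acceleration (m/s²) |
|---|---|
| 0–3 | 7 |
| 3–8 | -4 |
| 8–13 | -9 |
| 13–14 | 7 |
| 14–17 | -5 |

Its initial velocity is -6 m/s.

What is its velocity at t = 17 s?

-58 m/s

Δv equals the area under the a-t graph; then v = v₀ + Δv.
0–3 s: 7 × 3 = 21 m/s
3–8 s: -4 × 5 = -20 m/s
8–13 s: -9 × 5 = -45 m/s
13–14 s: 7 × 1 = 7 m/s
14–17 s: -5 × 3 = -15 m/s
Δv = -52 m/s, so v(17) = -6 + (-52) = -58 m/s.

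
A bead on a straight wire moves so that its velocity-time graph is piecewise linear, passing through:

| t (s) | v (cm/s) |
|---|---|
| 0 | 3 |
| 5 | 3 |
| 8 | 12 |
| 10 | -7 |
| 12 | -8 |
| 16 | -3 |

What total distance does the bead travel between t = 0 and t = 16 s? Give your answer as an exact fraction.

Distance (not displacement) is the total path length: add the absolute areas under v-t.
0–5 s: |3| × 5 = 15 cm
5–8 s: |½(3 + 12)(3)| = 22.5 cm
8–10 s: v = 0 at t = 176/19 s; triangle areas 144/19 + 49/19 = 193/19 cm
10–12 s: |½(-7 + -8)(2)| = 15 cm
12–16 s: |½(-8 + -3)(4)| = 22 cm
Total distance = 3217/38 cm

3217/38 cm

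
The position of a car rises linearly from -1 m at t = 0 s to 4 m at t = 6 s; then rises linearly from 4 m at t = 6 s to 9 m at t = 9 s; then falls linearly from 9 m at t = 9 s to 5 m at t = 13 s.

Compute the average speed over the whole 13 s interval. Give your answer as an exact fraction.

Average speed = (total path length)/(elapsed time); on a piecewise-linear x-t graph the path length is Σ|Δx|.
0–6 s: |Δx| = |4 − -1| = 5 m
6–9 s: |Δx| = |9 − 4| = 5 m
9–13 s: |Δx| = |5 − 9| = 4 m
Total path = 14 m; average speed = 14/13 = 14/13 m/s.

14/13 m/s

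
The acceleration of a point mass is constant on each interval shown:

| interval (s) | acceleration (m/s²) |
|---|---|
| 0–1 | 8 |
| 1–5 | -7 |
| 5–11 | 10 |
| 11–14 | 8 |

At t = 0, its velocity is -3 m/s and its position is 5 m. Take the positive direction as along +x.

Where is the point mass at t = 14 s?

On each constant-a segment, Δv = aΔt and Δx = v₀Δt + ½aΔt²; chain segment to segment.
0–1 s: v starts -3 m/s; Δx = -3·1 + ½·8·1² = 1 m; v ends 5 m/s.
1–5 s: v starts 5 m/s; Δx = 5·4 + ½·-7·4² = -36 m; v ends -23 m/s.
5–11 s: v starts -23 m/s; Δx = -23·6 + ½·10·6² = 42 m; v ends 37 m/s.
11–14 s: v starts 37 m/s; Δx = 37·3 + ½·8·3² = 147 m; v ends 61 m/s.
x(14) = 5 + Σ Δx = 159 m.

159 m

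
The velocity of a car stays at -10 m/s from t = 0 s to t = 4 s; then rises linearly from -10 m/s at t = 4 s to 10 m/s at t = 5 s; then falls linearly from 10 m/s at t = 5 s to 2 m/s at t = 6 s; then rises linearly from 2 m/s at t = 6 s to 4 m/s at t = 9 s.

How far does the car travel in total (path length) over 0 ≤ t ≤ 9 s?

Total distance travelled is ∫|v| dt — sum the magnitudes of each area piece.
0–4 s: |-10| × 4 = 40 m
4–5 s: v = 0 at t = 4.5 s; triangle areas 2.5 + 2.5 = 5 m
5–6 s: |½(10 + 2)(1)| = 6 m
6–9 s: |½(2 + 4)(3)| = 9 m
Total distance = 60 m

60 m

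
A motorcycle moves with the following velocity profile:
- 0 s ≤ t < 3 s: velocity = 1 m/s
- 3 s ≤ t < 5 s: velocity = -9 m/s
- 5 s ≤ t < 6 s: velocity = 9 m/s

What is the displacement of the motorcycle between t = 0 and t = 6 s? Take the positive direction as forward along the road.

Displacement is the signed area under the v-t curve.
0–3 s: 1 × 3 = 3 m
3–5 s: -9 × 2 = -18 m
5–6 s: 9 × 1 = 9 m
Net displacement = -6 m

-6 m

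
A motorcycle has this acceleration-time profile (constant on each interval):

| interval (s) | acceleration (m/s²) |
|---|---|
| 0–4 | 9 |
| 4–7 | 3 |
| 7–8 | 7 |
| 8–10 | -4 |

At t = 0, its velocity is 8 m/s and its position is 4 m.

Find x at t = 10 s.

On each constant-a segment, Δv = aΔt and Δx = v₀Δt + ½aΔt²; chain segment to segment.
0–4 s: v starts 8 m/s; Δx = 8·4 + ½·9·4² = 104 m; v ends 44 m/s.
4–7 s: v starts 44 m/s; Δx = 44·3 + ½·3·3² = 145.5 m; v ends 53 m/s.
7–8 s: v starts 53 m/s; Δx = 53·1 + ½·7·1² = 56.5 m; v ends 60 m/s.
8–10 s: v starts 60 m/s; Δx = 60·2 + ½·-4·2² = 112 m; v ends 52 m/s.
x(10) = 4 + Σ Δx = 422 m.

422 m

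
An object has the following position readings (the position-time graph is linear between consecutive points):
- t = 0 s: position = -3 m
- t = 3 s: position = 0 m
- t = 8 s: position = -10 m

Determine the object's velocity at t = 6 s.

Velocity is the slope of the x-t graph on 3–8 s: (-10 − 0)/(8 − 3) = -2 m/s.

-2 m/s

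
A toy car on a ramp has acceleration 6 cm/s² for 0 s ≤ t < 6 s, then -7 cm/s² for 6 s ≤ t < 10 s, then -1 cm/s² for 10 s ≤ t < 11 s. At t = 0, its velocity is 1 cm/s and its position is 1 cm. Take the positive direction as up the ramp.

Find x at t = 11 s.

215.5 cm

On each constant-a segment, Δv = aΔt and Δx = v₀Δt + ½aΔt²; chain segment to segment.
0–6 s: v starts 1 cm/s; Δx = 1·6 + ½·6·6² = 114 cm; v ends 37 cm/s.
6–10 s: v starts 37 cm/s; Δx = 37·4 + ½·-7·4² = 92 cm; v ends 9 cm/s.
10–11 s: v starts 9 cm/s; Δx = 9·1 + ½·-1·1² = 8.5 cm; v ends 8 cm/s.
x(11) = 1 + Σ Δx = 215.5 cm.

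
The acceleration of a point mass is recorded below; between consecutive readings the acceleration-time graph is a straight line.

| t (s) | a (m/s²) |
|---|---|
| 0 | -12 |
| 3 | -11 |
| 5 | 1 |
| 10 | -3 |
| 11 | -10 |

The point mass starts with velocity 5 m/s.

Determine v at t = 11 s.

Δv equals the area under the a-t graph; then v = v₀ + Δv.
0–3 s: ½(-12 + -11)(3) = -34.5 m/s
3–5 s: ½(-11 + 1)(2) = -10 m/s
5–10 s: ½(1 + -3)(5) = -5 m/s
10–11 s: ½(-3 + -10)(1) = -6.5 m/s
Δv = -56 m/s, so v(11) = 5 + (-56) = -51 m/s.

-51 m/s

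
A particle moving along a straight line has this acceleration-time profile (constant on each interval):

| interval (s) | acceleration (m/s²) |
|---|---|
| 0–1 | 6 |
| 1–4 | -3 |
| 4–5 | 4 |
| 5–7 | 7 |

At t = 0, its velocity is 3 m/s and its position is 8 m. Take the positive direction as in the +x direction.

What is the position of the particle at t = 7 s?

51.5 m

On each constant-a segment, Δv = aΔt and Δx = v₀Δt + ½aΔt²; chain segment to segment.
0–1 s: v starts 3 m/s; Δx = 3·1 + ½·6·1² = 6 m; v ends 9 m/s.
1–4 s: v starts 9 m/s; Δx = 9·3 + ½·-3·3² = 13.5 m; v ends 0 m/s.
4–5 s: v starts 0 m/s; Δx = 0·1 + ½·4·1² = 2 m; v ends 4 m/s.
5–7 s: v starts 4 m/s; Δx = 4·2 + ½·7·2² = 22 m; v ends 18 m/s.
x(7) = 8 + Σ Δx = 51.5 m.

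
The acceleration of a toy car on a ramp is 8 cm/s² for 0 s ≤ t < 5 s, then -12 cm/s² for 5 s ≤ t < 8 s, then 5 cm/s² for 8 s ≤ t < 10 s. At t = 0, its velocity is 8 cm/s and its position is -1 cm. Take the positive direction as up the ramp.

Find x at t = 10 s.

On each constant-a segment, Δv = aΔt and Δx = v₀Δt + ½aΔt²; chain segment to segment.
0–5 s: v starts 8 cm/s; Δx = 8·5 + ½·8·5² = 140 cm; v ends 48 cm/s.
5–8 s: v starts 48 cm/s; Δx = 48·3 + ½·-12·3² = 90 cm; v ends 12 cm/s.
8–10 s: v starts 12 cm/s; Δx = 12·2 + ½·5·2² = 34 cm; v ends 22 cm/s.
x(10) = -1 + Σ Δx = 263 cm.

263 cm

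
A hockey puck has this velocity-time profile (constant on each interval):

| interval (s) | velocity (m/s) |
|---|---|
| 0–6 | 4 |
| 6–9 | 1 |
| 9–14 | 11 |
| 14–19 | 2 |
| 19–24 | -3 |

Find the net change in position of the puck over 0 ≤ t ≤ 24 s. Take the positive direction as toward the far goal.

77 m

Displacement is the signed area under the v-t curve.
0–6 s: 4 × 6 = 24 m
6–9 s: 1 × 3 = 3 m
9–14 s: 11 × 5 = 55 m
14–19 s: 2 × 5 = 10 m
19–24 s: -3 × 5 = -15 m
Net displacement = 77 m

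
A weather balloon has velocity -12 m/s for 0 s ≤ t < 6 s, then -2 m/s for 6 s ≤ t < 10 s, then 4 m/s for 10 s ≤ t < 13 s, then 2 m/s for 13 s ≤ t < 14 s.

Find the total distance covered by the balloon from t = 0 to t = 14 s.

Distance (not displacement) is the total path length: add the absolute areas under v-t.
0–6 s: |-12| × 6 = 72 m
6–10 s: |-2| × 4 = 8 m
10–13 s: |4| × 3 = 12 m
13–14 s: |2| × 1 = 2 m
Total distance = 94 m

94 m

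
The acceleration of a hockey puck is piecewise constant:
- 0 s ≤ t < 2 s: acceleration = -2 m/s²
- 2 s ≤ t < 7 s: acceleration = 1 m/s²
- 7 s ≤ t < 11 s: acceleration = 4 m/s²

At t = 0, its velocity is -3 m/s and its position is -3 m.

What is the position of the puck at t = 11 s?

-11.5 m

On each constant-a segment, Δv = aΔt and Δx = v₀Δt + ½aΔt²; chain segment to segment.
0–2 s: v starts -3 m/s; Δx = -3·2 + ½·-2·2² = -10 m; v ends -7 m/s.
2–7 s: v starts -7 m/s; Δx = -7·5 + ½·1·5² = -22.5 m; v ends -2 m/s.
7–11 s: v starts -2 m/s; Δx = -2·4 + ½·4·4² = 24 m; v ends 14 m/s.
x(11) = -3 + Σ Δx = -11.5 m.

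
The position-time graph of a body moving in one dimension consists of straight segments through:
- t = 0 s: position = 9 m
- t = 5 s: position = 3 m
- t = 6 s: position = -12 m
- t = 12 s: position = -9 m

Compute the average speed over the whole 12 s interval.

2 m/s

Average speed = (total path length)/(elapsed time); on a piecewise-linear x-t graph the path length is Σ|Δx|.
0–5 s: |Δx| = |3 − 9| = 6 m
5–6 s: |Δx| = |-12 − 3| = 15 m
6–12 s: |Δx| = |-9 − -12| = 3 m
Total path = 24 m; average speed = 24/12 = 2 m/s.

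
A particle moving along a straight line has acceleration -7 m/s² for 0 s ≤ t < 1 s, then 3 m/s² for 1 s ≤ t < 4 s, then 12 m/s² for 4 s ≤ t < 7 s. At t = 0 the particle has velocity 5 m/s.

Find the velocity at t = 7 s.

Δv equals the area under the a-t graph; then v = v₀ + Δv.
0–1 s: -7 × 1 = -7 m/s
1–4 s: 3 × 3 = 9 m/s
4–7 s: 12 × 3 = 36 m/s
Δv = 38 m/s, so v(7) = 5 + (38) = 43 m/s.

43 m/s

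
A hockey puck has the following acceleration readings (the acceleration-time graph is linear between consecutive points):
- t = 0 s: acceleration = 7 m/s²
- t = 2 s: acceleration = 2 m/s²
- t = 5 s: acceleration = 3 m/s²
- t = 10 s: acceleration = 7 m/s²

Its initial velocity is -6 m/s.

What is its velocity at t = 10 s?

Δv equals the area under the a-t graph; then v = v₀ + Δv.
0–2 s: ½(7 + 2)(2) = 9 m/s
2–5 s: ½(2 + 3)(3) = 7.5 m/s
5–10 s: ½(3 + 7)(5) = 25 m/s
Δv = 41.5 m/s, so v(10) = -6 + (41.5) = 35.5 m/s.

35.5 m/s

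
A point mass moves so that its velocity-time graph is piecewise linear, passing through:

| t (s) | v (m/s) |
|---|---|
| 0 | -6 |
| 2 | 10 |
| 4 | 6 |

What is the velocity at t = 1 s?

On 0–2 s the graph is linear from -6 to 10 m/s: v(1) = -6 + (10 − -6)·(1 − 0)/(2 − 0) = 2 m/s.

2 m/s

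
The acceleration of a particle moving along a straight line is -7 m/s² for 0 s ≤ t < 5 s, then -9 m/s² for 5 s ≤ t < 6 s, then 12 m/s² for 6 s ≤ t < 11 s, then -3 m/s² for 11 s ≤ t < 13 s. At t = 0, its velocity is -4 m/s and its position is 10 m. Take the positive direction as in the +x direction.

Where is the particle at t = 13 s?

-213 m

On each constant-a segment, Δv = aΔt and Δx = v₀Δt + ½aΔt²; chain segment to segment.
0–5 s: v starts -4 m/s; Δx = -4·5 + ½·-7·5² = -107.5 m; v ends -39 m/s.
5–6 s: v starts -39 m/s; Δx = -39·1 + ½·-9·1² = -43.5 m; v ends -48 m/s.
6–11 s: v starts -48 m/s; Δx = -48·5 + ½·12·5² = -90 m; v ends 12 m/s.
11–13 s: v starts 12 m/s; Δx = 12·2 + ½·-3·2² = 18 m; v ends 6 m/s.
x(13) = 10 + Σ Δx = -213 m.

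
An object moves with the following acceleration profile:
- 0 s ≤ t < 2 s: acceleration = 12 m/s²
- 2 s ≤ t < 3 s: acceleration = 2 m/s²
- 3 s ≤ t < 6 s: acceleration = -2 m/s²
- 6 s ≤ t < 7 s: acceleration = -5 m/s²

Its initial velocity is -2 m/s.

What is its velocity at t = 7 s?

Δv equals the area under the a-t graph; then v = v₀ + Δv.
0–2 s: 12 × 2 = 24 m/s
2–3 s: 2 × 1 = 2 m/s
3–6 s: -2 × 3 = -6 m/s
6–7 s: -5 × 1 = -5 m/s
Δv = 15 m/s, so v(7) = -2 + (15) = 13 m/s.

13 m/s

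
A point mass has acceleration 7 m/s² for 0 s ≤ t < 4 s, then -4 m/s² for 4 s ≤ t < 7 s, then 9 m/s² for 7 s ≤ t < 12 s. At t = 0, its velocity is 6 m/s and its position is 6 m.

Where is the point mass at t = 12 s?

On each constant-a segment, Δv = aΔt and Δx = v₀Δt + ½aΔt²; chain segment to segment.
0–4 s: v starts 6 m/s; Δx = 6·4 + ½·7·4² = 80 m; v ends 34 m/s.
4–7 s: v starts 34 m/s; Δx = 34·3 + ½·-4·3² = 84 m; v ends 22 m/s.
7–12 s: v starts 22 m/s; Δx = 22·5 + ½·9·5² = 222.5 m; v ends 67 m/s.
x(12) = 6 + Σ Δx = 392.5 m.

392.5 m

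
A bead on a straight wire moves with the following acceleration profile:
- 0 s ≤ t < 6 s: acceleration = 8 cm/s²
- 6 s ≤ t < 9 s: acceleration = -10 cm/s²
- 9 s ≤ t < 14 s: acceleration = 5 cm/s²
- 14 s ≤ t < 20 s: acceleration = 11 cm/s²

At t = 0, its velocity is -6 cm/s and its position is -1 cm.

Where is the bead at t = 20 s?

730.5 cm

On each constant-a segment, Δv = aΔt and Δx = v₀Δt + ½aΔt²; chain segment to segment.
0–6 s: v starts -6 cm/s; Δx = -6·6 + ½·8·6² = 108 cm; v ends 42 cm/s.
6–9 s: v starts 42 cm/s; Δx = 42·3 + ½·-10·3² = 81 cm; v ends 12 cm/s.
9–14 s: v starts 12 cm/s; Δx = 12·5 + ½·5·5² = 122.5 cm; v ends 37 cm/s.
14–20 s: v starts 37 cm/s; Δx = 37·6 + ½·11·6² = 420 cm; v ends 103 cm/s.
x(20) = -1 + Σ Δx = 730.5 cm.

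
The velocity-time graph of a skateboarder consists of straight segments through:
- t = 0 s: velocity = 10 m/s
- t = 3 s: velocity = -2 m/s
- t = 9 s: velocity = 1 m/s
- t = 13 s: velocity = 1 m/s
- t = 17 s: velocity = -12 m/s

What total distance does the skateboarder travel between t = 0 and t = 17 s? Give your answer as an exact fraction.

Distance (not displacement) is the total path length: add the absolute areas under v-t.
0–3 s: v = 0 at t = 2.5 s; triangle areas 12.5 + 0.5 = 13 m
3–9 s: v = 0 at t = 7 s; triangle areas 4 + 1 = 5 m
9–13 s: |1| × 4 = 4 m
13–17 s: v = 0 at t = 173/13 s; triangle areas 2/13 + 288/13 = 290/13 m
Total distance = 576/13 m

576/13 m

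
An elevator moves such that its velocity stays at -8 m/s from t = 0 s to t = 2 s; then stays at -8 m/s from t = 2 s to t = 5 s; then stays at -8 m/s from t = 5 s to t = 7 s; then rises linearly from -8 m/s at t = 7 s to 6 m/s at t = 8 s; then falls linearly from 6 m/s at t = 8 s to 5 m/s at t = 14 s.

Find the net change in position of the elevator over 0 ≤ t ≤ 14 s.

-24 m

Displacement is the signed area under the v-t curve.
0–2 s: -8 × 2 = -16 m
2–5 s: -8 × 3 = -24 m
5–7 s: -8 × 2 = -16 m
7–8 s: ½(-8 + 6)(1) = -1 m
8–14 s: ½(6 + 5)(6) = 33 m
Net displacement = -24 m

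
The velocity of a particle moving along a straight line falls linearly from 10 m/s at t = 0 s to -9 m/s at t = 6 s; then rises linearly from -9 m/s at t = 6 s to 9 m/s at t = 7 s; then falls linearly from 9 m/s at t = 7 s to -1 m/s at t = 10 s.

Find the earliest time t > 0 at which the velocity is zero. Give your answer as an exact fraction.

t = 60/19 s

v changes sign on 0–6 s (from 10 to -9); the graph is linear there, so v = 0 at t = 0 + (-10)·(6 − 0)/(-9 − 10) = 60/19 s.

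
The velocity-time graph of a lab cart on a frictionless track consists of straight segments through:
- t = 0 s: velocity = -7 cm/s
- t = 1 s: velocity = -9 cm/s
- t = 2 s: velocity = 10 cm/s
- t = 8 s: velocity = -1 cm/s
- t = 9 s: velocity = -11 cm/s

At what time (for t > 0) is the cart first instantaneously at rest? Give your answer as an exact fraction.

t = 28/19 s

v changes sign on 1–2 s (from -9 to 10); the graph is linear there, so v = 0 at t = 1 + (9)·(2 − 1)/(10 − -9) = 28/19 s.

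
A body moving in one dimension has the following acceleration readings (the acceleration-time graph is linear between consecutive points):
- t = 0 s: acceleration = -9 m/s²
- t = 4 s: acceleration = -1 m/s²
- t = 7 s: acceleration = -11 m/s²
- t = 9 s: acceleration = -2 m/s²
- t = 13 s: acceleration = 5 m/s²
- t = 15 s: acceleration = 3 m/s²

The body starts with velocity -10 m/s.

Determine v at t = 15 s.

Δv equals the area under the a-t graph; then v = v₀ + Δv.
0–4 s: ½(-9 + -1)(4) = -20 m/s
4–7 s: ½(-1 + -11)(3) = -18 m/s
7–9 s: ½(-11 + -2)(2) = -13 m/s
9–13 s: ½(-2 + 5)(4) = 6 m/s
13–15 s: ½(5 + 3)(2) = 8 m/s
Δv = -37 m/s, so v(15) = -10 + (-37) = -47 m/s.

-47 m/s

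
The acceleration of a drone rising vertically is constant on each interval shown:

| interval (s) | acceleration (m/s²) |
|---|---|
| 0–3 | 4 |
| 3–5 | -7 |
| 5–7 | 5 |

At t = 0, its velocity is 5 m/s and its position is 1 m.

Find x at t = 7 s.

70 m

On each constant-a segment, Δv = aΔt and Δx = v₀Δt + ½aΔt²; chain segment to segment.
0–3 s: v starts 5 m/s; Δx = 5·3 + ½·4·3² = 33 m; v ends 17 m/s.
3–5 s: v starts 17 m/s; Δx = 17·2 + ½·-7·2² = 20 m; v ends 3 m/s.
5–7 s: v starts 3 m/s; Δx = 3·2 + ½·5·2² = 16 m; v ends 13 m/s.
x(7) = 1 + Σ Δx = 70 m.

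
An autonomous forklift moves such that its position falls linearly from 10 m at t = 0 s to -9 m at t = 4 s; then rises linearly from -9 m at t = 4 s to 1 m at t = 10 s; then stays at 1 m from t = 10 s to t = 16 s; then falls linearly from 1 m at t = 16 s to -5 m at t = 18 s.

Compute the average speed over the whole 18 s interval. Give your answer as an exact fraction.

Average speed = (total path length)/(elapsed time); on a piecewise-linear x-t graph the path length is Σ|Δx|.
0–4 s: |Δx| = |-9 − 10| = 19 m
4–10 s: |Δx| = |1 − -9| = 10 m
10–16 s: |Δx| = |1 − 1| = 0 m
16–18 s: |Δx| = |-5 − 1| = 6 m
Total path = 35 m; average speed = 35/18 = 35/18 m/s.

35/18 m/s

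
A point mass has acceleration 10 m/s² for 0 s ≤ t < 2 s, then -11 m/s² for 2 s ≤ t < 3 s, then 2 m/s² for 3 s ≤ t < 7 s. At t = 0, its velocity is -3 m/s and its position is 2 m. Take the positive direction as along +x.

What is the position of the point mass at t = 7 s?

On each constant-a segment, Δv = aΔt and Δx = v₀Δt + ½aΔt²; chain segment to segment.
0–2 s: v starts -3 m/s; Δx = -3·2 + ½·10·2² = 14 m; v ends 17 m/s.
2–3 s: v starts 17 m/s; Δx = 17·1 + ½·-11·1² = 11.5 m; v ends 6 m/s.
3–7 s: v starts 6 m/s; Δx = 6·4 + ½·2·4² = 40 m; v ends 14 m/s.
x(7) = 2 + Σ Δx = 67.5 m.

67.5 m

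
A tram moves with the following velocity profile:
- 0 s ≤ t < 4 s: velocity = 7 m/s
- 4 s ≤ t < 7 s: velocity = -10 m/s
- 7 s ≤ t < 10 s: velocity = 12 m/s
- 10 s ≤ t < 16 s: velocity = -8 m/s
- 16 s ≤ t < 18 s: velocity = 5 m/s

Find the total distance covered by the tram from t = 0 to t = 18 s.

152 m

Total distance travelled is ∫|v| dt — sum the magnitudes of each area piece.
0–4 s: |7| × 4 = 28 m
4–7 s: |-10| × 3 = 30 m
7–10 s: |12| × 3 = 36 m
10–16 s: |-8| × 6 = 48 m
16–18 s: |5| × 2 = 10 m
Total distance = 152 m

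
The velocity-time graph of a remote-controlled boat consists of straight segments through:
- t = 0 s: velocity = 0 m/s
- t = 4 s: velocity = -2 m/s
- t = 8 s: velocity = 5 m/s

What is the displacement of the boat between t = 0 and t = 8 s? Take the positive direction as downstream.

Net displacement equals the area under the velocity-time graph (areas below the axis count negative).
0–4 s: ½(0 + -2)(4) = -4 m
4–8 s: ½(-2 + 5)(4) = 6 m
Net displacement = 2 m

2 m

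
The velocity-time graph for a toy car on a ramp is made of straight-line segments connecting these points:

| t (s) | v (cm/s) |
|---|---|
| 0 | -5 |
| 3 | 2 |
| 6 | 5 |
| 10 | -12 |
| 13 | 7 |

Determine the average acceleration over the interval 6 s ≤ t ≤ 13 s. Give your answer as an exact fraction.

Average acceleration = Δv/Δt = (7 − 5)/(13 − 6) = 2/7 cm/s².

2/7 cm/s²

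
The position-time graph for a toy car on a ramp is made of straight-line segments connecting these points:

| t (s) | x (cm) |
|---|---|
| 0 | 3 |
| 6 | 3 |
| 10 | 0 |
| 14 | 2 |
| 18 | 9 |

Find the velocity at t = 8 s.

-0.75 cm/s

Velocity is the slope of the x-t graph on 6–10 s: (0 − 3)/(10 − 6) = -0.75 cm/s.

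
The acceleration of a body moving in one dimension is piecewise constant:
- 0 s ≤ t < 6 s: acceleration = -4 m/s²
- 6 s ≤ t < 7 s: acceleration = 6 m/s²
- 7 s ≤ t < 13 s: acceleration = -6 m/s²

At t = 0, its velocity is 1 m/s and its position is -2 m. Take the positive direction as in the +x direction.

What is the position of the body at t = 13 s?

-298 m

On each constant-a segment, Δv = aΔt and Δx = v₀Δt + ½aΔt²; chain segment to segment.
0–6 s: v starts 1 m/s; Δx = 1·6 + ½·-4·6² = -66 m; v ends -23 m/s.
6–7 s: v starts -23 m/s; Δx = -23·1 + ½·6·1² = -20 m; v ends -17 m/s.
7–13 s: v starts -17 m/s; Δx = -17·6 + ½·-6·6² = -210 m; v ends -53 m/s.
x(13) = -2 + Σ Δx = -298 m.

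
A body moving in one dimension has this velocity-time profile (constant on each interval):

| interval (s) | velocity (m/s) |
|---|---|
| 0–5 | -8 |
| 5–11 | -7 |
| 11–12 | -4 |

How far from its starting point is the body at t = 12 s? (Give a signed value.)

Net displacement equals the area under the velocity-time graph (areas below the axis count negative).
0–5 s: -8 × 5 = -40 m
5–11 s: -7 × 6 = -42 m
11–12 s: -4 × 1 = -4 m
Net displacement = -86 m

-86 m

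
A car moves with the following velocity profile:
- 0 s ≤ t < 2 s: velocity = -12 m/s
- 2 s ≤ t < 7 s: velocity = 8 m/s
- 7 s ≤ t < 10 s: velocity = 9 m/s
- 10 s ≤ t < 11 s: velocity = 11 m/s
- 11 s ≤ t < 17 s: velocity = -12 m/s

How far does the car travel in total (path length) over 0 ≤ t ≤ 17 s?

174 m

Total distance travelled is ∫|v| dt — sum the magnitudes of each area piece.
0–2 s: |-12| × 2 = 24 m
2–7 s: |8| × 5 = 40 m
7–10 s: |9| × 3 = 27 m
10–11 s: |11| × 1 = 11 m
11–17 s: |-12| × 6 = 72 m
Total distance = 174 m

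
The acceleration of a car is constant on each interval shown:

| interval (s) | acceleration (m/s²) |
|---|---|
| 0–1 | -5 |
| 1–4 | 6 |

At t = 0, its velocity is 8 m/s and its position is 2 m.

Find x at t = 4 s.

43.5 m

On each constant-a segment, Δv = aΔt and Δx = v₀Δt + ½aΔt²; chain segment to segment.
0–1 s: v starts 8 m/s; Δx = 8·1 + ½·-5·1² = 5.5 m; v ends 3 m/s.
1–4 s: v starts 3 m/s; Δx = 3·3 + ½·6·3² = 36 m; v ends 21 m/s.
x(4) = 2 + Σ Δx = 43.5 m.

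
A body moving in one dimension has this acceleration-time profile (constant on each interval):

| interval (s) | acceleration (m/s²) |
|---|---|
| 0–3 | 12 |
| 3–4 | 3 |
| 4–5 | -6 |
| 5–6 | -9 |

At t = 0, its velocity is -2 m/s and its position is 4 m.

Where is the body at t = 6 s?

148 m

On each constant-a segment, Δv = aΔt and Δx = v₀Δt + ½aΔt²; chain segment to segment.
0–3 s: v starts -2 m/s; Δx = -2·3 + ½·12·3² = 48 m; v ends 34 m/s.
3–4 s: v starts 34 m/s; Δx = 34·1 + ½·3·1² = 35.5 m; v ends 37 m/s.
4–5 s: v starts 37 m/s; Δx = 37·1 + ½·-6·1² = 34 m; v ends 31 m/s.
5–6 s: v starts 31 m/s; Δx = 31·1 + ½·-9·1² = 26.5 m; v ends 22 m/s.
x(6) = 4 + Σ Δx = 148 m.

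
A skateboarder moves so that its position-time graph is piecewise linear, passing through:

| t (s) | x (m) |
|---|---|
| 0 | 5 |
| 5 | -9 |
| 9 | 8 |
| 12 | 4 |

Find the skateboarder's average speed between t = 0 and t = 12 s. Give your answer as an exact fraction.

35/12 m/s

Average speed = (total path length)/(elapsed time); on a piecewise-linear x-t graph the path length is Σ|Δx|.
0–5 s: |Δx| = |-9 − 5| = 14 m
5–9 s: |Δx| = |8 − -9| = 17 m
9–12 s: |Δx| = |4 − 8| = 4 m
Total path = 35 m; average speed = 35/12 = 35/12 m/s.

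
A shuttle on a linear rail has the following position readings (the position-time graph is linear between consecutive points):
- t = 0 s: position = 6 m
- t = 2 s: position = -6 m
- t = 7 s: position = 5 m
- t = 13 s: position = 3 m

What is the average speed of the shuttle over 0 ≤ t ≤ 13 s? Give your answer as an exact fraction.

Average speed = (total path length)/(elapsed time); on a piecewise-linear x-t graph the path length is Σ|Δx|.
0–2 s: |Δx| = |-6 − 6| = 12 m
2–7 s: |Δx| = |5 − -6| = 11 m
7–13 s: |Δx| = |3 − 5| = 2 m
Total path = 25 m; average speed = 25/13 = 25/13 m/s.

25/13 m/s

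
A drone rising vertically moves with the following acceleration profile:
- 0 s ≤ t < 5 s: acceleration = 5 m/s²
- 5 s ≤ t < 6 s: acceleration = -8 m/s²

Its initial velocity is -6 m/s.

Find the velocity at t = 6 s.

11 m/s

Δv equals the area under the a-t graph; then v = v₀ + Δv.
0–5 s: 5 × 5 = 25 m/s
5–6 s: -8 × 1 = -8 m/s
Δv = 17 m/s, so v(6) = -6 + (17) = 11 m/s.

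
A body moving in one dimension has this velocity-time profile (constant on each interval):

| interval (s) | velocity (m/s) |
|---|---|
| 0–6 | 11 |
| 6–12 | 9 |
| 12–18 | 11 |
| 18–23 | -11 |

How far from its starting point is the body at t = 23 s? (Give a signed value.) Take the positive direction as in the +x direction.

131 m

Displacement is the signed area under the v-t curve.
0–6 s: 11 × 6 = 66 m
6–12 s: 9 × 6 = 54 m
12–18 s: 11 × 6 = 66 m
18–23 s: -11 × 5 = -55 m
Net displacement = 131 m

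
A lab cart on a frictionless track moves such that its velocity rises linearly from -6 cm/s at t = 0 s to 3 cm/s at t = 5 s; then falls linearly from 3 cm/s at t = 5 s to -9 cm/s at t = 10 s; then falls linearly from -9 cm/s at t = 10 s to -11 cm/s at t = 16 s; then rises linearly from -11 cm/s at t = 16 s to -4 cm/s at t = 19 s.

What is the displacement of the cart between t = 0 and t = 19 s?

Net displacement equals the area under the velocity-time graph (areas below the axis count negative).
0–5 s: ½(-6 + 3)(5) = -7.5 cm
5–10 s: ½(3 + -9)(5) = -15 cm
10–16 s: ½(-9 + -11)(6) = -60 cm
16–19 s: ½(-11 + -4)(3) = -22.5 cm
Net displacement = -105 cm

-105 cm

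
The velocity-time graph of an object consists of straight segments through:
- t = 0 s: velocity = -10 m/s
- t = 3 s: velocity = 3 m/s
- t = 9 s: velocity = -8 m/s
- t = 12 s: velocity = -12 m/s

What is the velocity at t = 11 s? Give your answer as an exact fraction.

On 9–12 s the graph is linear from -8 to -12 m/s: v(11) = -8 + (-12 − -8)·(11 − 9)/(12 − 9) = -32/3 m/s.

-32/3 m/s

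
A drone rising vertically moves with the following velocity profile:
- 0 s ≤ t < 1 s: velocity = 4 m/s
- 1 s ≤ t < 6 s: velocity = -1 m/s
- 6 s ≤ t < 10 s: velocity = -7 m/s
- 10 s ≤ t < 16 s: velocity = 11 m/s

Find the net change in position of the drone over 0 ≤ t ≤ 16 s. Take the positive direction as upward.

Net displacement equals the area under the velocity-time graph (areas below the axis count negative).
0–1 s: 4 × 1 = 4 m
1–6 s: -1 × 5 = -5 m
6–10 s: -7 × 4 = -28 m
10–16 s: 11 × 6 = 66 m
Net displacement = 37 m

37 m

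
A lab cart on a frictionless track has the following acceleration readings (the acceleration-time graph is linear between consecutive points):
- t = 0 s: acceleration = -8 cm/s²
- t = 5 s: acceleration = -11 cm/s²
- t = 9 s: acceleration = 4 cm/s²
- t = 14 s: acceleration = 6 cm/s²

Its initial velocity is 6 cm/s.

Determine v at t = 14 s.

Δv equals the area under the a-t graph; then v = v₀ + Δv.
0–5 s: ½(-8 + -11)(5) = -47.5 cm/s
5–9 s: ½(-11 + 4)(4) = -14 cm/s
9–14 s: ½(4 + 6)(5) = 25 cm/s
Δv = -36.5 cm/s, so v(14) = 6 + (-36.5) = -30.5 cm/s.

-30.5 cm/s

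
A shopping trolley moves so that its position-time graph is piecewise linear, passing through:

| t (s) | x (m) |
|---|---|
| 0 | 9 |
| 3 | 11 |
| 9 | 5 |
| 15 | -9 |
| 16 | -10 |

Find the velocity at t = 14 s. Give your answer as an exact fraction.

-7/3 m/s

Velocity is the slope of the x-t graph on 9–15 s: (-9 − 5)/(15 − 9) = -7/3 m/s.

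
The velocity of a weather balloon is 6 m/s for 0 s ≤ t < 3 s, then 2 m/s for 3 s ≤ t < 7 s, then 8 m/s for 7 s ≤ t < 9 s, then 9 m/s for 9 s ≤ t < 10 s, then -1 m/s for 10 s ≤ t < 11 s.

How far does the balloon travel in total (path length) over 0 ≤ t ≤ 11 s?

52 m

Distance (not displacement) is the total path length: add the absolute areas under v-t.
0–3 s: |6| × 3 = 18 m
3–7 s: |2| × 4 = 8 m
7–9 s: |8| × 2 = 16 m
9–10 s: |9| × 1 = 9 m
10–11 s: |-1| × 1 = 1 m
Total distance = 52 m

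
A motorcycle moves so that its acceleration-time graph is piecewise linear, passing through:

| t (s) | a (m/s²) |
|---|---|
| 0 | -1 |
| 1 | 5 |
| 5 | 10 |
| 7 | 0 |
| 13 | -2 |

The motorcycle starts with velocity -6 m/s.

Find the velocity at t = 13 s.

30 m/s

Δv equals the area under the a-t graph; then v = v₀ + Δv.
0–1 s: ½(-1 + 5)(1) = 2 m/s
1–5 s: ½(5 + 10)(4) = 30 m/s
5–7 s: ½(10 + 0)(2) = 10 m/s
7–13 s: ½(0 + -2)(6) = -6 m/s
Δv = 36 m/s, so v(13) = -6 + (36) = 30 m/s.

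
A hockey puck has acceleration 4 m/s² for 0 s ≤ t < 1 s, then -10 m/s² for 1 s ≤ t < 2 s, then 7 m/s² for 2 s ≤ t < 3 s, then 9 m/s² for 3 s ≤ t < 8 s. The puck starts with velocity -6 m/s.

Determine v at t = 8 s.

Δv equals the area under the a-t graph; then v = v₀ + Δv.
0–1 s: 4 × 1 = 4 m/s
1–2 s: -10 × 1 = -10 m/s
2–3 s: 7 × 1 = 7 m/s
3–8 s: 9 × 5 = 45 m/s
Δv = 46 m/s, so v(8) = -6 + (46) = 40 m/s.

40 m/s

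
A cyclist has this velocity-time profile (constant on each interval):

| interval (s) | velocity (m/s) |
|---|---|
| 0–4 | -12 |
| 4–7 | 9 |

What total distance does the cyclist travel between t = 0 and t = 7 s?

Distance (not displacement) is the total path length: add the absolute areas under v-t.
0–4 s: |-12| × 4 = 48 m
4–7 s: |9| × 3 = 27 m
Total distance = 75 m

75 m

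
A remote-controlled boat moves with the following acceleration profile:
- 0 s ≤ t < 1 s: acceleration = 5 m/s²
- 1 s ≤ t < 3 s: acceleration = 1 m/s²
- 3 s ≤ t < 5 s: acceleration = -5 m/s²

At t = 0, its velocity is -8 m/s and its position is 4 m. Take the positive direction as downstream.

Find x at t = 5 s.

On each constant-a segment, Δv = aΔt and Δx = v₀Δt + ½aΔt²; chain segment to segment.
0–1 s: v starts -8 m/s; Δx = -8·1 + ½·5·1² = -5.5 m; v ends -3 m/s.
1–3 s: v starts -3 m/s; Δx = -3·2 + ½·1·2² = -4 m; v ends -1 m/s.
3–5 s: v starts -1 m/s; Δx = -1·2 + ½·-5·2² = -12 m; v ends -11 m/s.
x(5) = 4 + Σ Δx = -17.5 m.

-17.5 m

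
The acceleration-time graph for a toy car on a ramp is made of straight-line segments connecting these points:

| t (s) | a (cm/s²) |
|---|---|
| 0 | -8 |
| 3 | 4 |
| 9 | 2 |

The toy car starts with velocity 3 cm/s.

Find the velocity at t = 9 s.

Δv equals the area under the a-t graph; then v = v₀ + Δv.
0–3 s: ½(-8 + 4)(3) = -6 cm/s
3–9 s: ½(4 + 2)(6) = 18 cm/s
Δv = 12 cm/s, so v(9) = 3 + (12) = 15 cm/s.

15 cm/s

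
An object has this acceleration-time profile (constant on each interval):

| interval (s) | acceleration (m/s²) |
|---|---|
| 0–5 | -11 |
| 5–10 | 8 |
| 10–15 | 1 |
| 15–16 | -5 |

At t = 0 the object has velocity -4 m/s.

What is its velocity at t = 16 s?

-19 m/s

Δv equals the area under the a-t graph; then v = v₀ + Δv.
0–5 s: -11 × 5 = -55 m/s
5–10 s: 8 × 5 = 40 m/s
10–15 s: 1 × 5 = 5 m/s
15–16 s: -5 × 1 = -5 m/s
Δv = -15 m/s, so v(16) = -4 + (-15) = -19 m/s.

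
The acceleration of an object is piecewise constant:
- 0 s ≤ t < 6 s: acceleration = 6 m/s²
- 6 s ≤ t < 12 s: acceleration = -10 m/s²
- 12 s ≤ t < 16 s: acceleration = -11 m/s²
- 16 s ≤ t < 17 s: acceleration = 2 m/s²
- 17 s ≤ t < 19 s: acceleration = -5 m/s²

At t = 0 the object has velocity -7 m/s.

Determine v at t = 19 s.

-83 m/s

Δv equals the area under the a-t graph; then v = v₀ + Δv.
0–6 s: 6 × 6 = 36 m/s
6–12 s: -10 × 6 = -60 m/s
12–16 s: -11 × 4 = -44 m/s
16–17 s: 2 × 1 = 2 m/s
17–19 s: -5 × 2 = -10 m/s
Δv = -76 m/s, so v(19) = -7 + (-76) = -83 m/s.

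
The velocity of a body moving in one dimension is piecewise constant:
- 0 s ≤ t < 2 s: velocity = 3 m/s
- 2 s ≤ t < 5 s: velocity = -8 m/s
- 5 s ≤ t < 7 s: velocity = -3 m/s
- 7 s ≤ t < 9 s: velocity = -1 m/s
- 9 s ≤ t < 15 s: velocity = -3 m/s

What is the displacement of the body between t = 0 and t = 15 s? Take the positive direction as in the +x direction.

Net displacement equals the area under the velocity-time graph (areas below the axis count negative).
0–2 s: 3 × 2 = 6 m
2–5 s: -8 × 3 = -24 m
5–7 s: -3 × 2 = -6 m
7–9 s: -1 × 2 = -2 m
9–15 s: -3 × 6 = -18 m
Net displacement = -44 m

-44 m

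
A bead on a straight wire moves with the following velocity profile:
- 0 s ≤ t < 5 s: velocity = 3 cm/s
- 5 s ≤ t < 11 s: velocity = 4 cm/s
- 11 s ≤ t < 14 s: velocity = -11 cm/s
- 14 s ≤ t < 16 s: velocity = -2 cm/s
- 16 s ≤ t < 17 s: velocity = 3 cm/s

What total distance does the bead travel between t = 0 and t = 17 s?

79 cm

Distance (not displacement) is the total path length: add the absolute areas under v-t.
0–5 s: |3| × 5 = 15 cm
5–11 s: |4| × 6 = 24 cm
11–14 s: |-11| × 3 = 33 cm
14–16 s: |-2| × 2 = 4 cm
16–17 s: |3| × 1 = 3 cm
Total distance = 79 cm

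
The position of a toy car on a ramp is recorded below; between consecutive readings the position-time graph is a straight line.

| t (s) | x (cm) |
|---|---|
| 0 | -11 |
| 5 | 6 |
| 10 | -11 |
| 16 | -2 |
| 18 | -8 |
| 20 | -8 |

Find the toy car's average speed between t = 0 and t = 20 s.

2.45 cm/s

Average speed = (total path length)/(elapsed time); on a piecewise-linear x-t graph the path length is Σ|Δx|.
0–5 s: |Δx| = |6 − -11| = 17 cm
5–10 s: |Δx| = |-11 − 6| = 17 cm
10–16 s: |Δx| = |-2 − -11| = 9 cm
16–18 s: |Δx| = |-8 − -2| = 6 cm
18–20 s: |Δx| = |-8 − -8| = 0 cm
Total path = 49 cm; average speed = 49/20 = 2.45 cm/s.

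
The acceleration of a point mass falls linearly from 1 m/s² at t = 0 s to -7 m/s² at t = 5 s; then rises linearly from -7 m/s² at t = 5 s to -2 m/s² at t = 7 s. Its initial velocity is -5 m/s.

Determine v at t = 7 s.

-29 m/s

Δv equals the area under the a-t graph; then v = v₀ + Δv.
0–5 s: ½(1 + -7)(5) = -15 m/s
5–7 s: ½(-7 + -2)(2) = -9 m/s
Δv = -24 m/s, so v(7) = -5 + (-24) = -29 m/s.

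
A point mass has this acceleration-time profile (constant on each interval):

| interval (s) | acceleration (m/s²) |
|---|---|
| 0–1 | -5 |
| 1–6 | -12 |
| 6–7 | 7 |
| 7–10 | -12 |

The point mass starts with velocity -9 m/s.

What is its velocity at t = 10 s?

-103 m/s

Δv equals the area under the a-t graph; then v = v₀ + Δv.
0–1 s: -5 × 1 = -5 m/s
1–6 s: -12 × 5 = -60 m/s
6–7 s: 7 × 1 = 7 m/s
7–10 s: -12 × 3 = -36 m/s
Δv = -94 m/s, so v(10) = -9 + (-94) = -103 m/s.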